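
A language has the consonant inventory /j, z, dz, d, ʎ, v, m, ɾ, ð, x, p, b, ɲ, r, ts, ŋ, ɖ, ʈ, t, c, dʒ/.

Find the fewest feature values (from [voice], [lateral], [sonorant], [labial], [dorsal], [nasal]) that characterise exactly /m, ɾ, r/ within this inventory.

[+sonorant, −dorsal]

The class [+sonorant], [−dorsal] has exactly /m, ɾ, r/ as its extension in this inventory. No smaller conjunction from the listed features achieves this: [−dorsal] alone would also admit /z, dz, d, v, …/; [+sonorant] alone would also admit /j, ʎ, ɲ, ŋ/; and checking the remaining single features turns up none with this extension.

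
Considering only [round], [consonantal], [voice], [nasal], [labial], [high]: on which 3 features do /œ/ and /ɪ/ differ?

[labial], [round], [high]

/œ/ is the mid front rounded lax vowel and /ɪ/ is the high front unrounded lax vowel. Both are [-consonantal], [+voice], [-nasal]. /œ/ is [+labial] while /ɪ/ is [-labial]; /œ/ is [+round] while /ɪ/ is [-round]; /œ/ is [-high] while /ɪ/ is [+high], so the distinguishing features are [labial], [round], [high].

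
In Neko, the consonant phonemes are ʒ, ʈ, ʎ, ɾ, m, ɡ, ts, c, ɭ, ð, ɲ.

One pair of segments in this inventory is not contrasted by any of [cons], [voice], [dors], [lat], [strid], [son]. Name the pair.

ɾ, m

/ɾ/ (alveolar tap) and /m/ (bilabial nasal) are both [+consonantal], [+voice], [-dorsal], [-lateral], [-strident], [+sonorant], so none of the listed features separates them. (They do differ in [nasal], [labial] and [coronal], which are not among the given features.) Every other pair in the inventory differs on at least one listed feature.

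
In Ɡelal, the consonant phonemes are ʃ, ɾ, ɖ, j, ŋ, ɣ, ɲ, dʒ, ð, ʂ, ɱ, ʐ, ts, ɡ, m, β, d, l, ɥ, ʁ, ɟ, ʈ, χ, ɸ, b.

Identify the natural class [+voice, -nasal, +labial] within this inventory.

Among the inventory, the [+voice] segments are /ɾ, ɖ, j, ŋ, ɣ, ɲ, dʒ, ð, ɱ, ʐ, ɡ, m, β, d, l, ɥ, ʁ, ɟ, b/.
Of those, [-nasal] gives /ɾ, ɖ, j, ɣ, dʒ, ð, ʐ, ɡ, β, d, l, ɥ, ʁ, ɟ, b/.
Then [+labial] leaves /β, ɥ, b/.

β, ɥ, b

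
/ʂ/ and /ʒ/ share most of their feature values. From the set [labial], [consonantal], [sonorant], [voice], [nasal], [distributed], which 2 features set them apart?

[voice], [distributed]

The two segments share [−labial], [+consonantal], [−sonorant], [−nasal]. The only features from the list on which they differ: /ʂ/ is [−voice] while /ʒ/ is [+voice]; /ʂ/ is [−distributed] while /ʒ/ is [+distributed].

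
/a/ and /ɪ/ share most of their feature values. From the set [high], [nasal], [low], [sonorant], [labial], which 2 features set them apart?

[high], [low]

/a/ is the low unrounded vowel and /ɪ/ is the high front unrounded lax vowel. Both are [-nasal], [+sonorant], [-labial]. /a/ is [-high] while /ɪ/ is [+high]; /a/ is [+low] while /ɪ/ is [-low], so the distinguishing features are [high], [low].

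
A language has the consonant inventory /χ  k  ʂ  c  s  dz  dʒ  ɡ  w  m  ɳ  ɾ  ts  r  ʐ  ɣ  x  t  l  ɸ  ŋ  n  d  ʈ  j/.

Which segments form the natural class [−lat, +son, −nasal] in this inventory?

Checking each segment against [−lateral], [+sonorant], [−nasal]: /w/ (labial-velar glide), /ɾ/ (alveolar tap), /r/ (alveolar trill), /j/ (palatal glide) satisfy every feature; every other segment in the inventory fails at least one.

w, ɾ, r, j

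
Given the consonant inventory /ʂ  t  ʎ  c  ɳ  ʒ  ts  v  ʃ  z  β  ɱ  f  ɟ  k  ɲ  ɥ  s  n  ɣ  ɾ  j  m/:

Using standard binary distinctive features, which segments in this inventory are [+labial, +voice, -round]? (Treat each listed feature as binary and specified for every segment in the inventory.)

The [+labial] segments are /v, β, ɱ, f, ɥ, m/.
Of those, [+voice] gives /v, β, ɱ, ɥ, m/.
Within that set, [-round] leaves /v, β, ɱ, m/.

v, β, ɱ, m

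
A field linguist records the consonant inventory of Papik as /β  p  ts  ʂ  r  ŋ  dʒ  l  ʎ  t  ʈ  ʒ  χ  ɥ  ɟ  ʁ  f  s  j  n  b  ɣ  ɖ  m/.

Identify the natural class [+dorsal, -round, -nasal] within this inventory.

Eliminate segments failing any feature: /β, p, ts, ʂ, r, dʒ, l, t, ʈ, ʒ, f, s, n, b, ɖ, m/ are [-dorsal]; /ŋ/ is [+nasal]; /ɥ/ is [+round]. The remaining /ʎ, χ, ɟ, ʁ, j, ɣ/ satisfy [+dorsal], [-round], [-nasal].

ʎ, χ, ɟ, ʁ, j, ɣ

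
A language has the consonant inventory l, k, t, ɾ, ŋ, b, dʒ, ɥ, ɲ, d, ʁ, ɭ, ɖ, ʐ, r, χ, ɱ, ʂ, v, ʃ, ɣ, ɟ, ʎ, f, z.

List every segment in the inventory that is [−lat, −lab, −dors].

t, ɾ, dʒ, d, ɖ, ʐ, r, ʂ, ʃ, z

Eliminate segments failing any feature: /l, ɭ, ʎ/ are [+lateral]; /k, ŋ, ɲ, ʁ, χ, ɣ, ɟ/ are [+dorsal]; /b, ɥ, ɱ, v, f/ are [+labial]. The remaining /t, ɾ, dʒ, d, ɖ, ʐ, r, ʂ, ʃ, z/ satisfy [−lateral], [−labial], [−dorsal].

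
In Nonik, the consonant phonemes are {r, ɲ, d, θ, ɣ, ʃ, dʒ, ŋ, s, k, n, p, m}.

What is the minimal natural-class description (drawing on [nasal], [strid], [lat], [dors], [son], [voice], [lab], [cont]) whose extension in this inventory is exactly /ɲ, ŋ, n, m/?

/ɲ, ŋ, n, m/ are exactly the [+nasal] segments in the inventory, so a single feature suffices.

[+nasal]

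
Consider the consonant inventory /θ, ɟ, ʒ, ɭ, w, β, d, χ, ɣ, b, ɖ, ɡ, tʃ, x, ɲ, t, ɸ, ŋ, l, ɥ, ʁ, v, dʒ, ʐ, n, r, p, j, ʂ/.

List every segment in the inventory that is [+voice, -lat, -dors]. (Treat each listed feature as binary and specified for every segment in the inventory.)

ʒ, β, d, b, ɖ, v, dʒ, ʐ, n, r

Eliminate segments failing any feature: /θ, χ, tʃ, x, t, ɸ, p, ʂ/ are [-voice]; /ɟ, w, ɣ, ɡ, ɲ, ŋ, ɥ, ʁ, j/ are [+dorsal]; /ɭ, l/ are [+lateral]. The remaining /ʒ, β, d, b, ɖ, v, dʒ, ʐ, n, r/ satisfy [+voice], [-lateral], [-dorsal].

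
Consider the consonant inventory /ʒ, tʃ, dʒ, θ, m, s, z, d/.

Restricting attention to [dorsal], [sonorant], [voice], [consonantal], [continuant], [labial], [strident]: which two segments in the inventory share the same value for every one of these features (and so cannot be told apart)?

Both /z/ and /ʒ/ are [−dorsal], [−sonorant], [+voice], [+consonantal], [+continuant], [−labial], [+strident]. Since the list omits [anterior] and [distributed] — which do distinguish the voiced alveolar fricative from the voiced postalveolar fricative — this pair collapses; all other pairs remain distinct.

z, ʒ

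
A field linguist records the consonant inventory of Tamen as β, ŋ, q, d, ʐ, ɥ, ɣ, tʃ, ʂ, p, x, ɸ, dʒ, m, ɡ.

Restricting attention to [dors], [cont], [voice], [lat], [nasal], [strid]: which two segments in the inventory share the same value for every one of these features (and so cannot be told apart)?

ɥ, ɣ

Both /ɥ/ and /ɣ/ are [+dorsal], [+continuant], [+voice], [-lateral], [-nasal], [-strident]. Since the list omits [sonorant], [labial], [round] and [back] — which do distinguish the labial-palatal glide from the voiced velar fricative — this pair collapses; all other pairs remain distinct.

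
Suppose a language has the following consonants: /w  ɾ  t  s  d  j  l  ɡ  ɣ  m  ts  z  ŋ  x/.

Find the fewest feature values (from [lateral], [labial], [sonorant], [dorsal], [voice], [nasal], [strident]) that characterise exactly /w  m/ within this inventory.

[+labial]

The target set is precisely the extension of [+labial] in this inventory.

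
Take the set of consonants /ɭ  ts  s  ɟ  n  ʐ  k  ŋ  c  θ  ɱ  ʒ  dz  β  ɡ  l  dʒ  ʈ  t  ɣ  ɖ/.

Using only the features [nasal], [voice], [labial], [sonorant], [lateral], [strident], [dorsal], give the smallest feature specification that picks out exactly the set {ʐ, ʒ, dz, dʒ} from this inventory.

[+voice, +strident]

The class [+voice], [+strident] has exactly /ʐ, ʒ, dz, dʒ/ as its extension in this inventory. No smaller conjunction from the listed features achieves this: [+strident] alone would also admit /ts, s/; [+voice] alone would also admit /ɭ, ɟ, n, ŋ, …/; and checking the remaining single features turns up none with this extension.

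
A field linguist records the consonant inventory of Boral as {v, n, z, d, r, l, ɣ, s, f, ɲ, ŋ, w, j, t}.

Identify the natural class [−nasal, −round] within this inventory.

Eliminate segments failing any feature: /n, ɲ, ŋ/ are [+nasal]; /w/ is [+round]. The remaining /v, z, d, r, l, ɣ, s, f, j, t/ satisfy [−nasal], [−round].

v, z, d, r, l, ɣ, s, f, j, t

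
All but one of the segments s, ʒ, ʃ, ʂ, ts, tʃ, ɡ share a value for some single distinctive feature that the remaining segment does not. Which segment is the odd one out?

/s, tʃ, ʒ, ts, ʃ, ʂ/ are all [+strident], but /ɡ/ (voiced velar stop) is [−strident]. No other single segment can be removed to leave a set sharing one feature value that the removed segment lacks, so /ɡ/ is the odd one out.

ɡ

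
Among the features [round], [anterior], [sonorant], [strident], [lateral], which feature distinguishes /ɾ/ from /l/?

/ɾ/ (alveolar tap) and /l/ (alveolar lateral approximant) agree on [-round], [+anterior], [+sonorant], [-strident]. They differ on [lateral] (/ɾ/ [-], /l/ [+]).

[lateral]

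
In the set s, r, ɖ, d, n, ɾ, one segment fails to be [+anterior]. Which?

/ɖ/ is the voiced retroflex stop, which is [−anterior]; the rest — /n, r, d, s, ɾ/ — are [+anterior].

ɖ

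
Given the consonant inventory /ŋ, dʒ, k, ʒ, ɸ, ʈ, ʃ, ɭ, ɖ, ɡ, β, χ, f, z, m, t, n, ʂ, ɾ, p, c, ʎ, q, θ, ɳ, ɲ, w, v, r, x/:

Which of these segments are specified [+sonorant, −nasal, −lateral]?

ɾ, w, r

First, the [+sonorant] segments are /ŋ, ɭ, m, n, ɾ, ʎ, ɳ, ɲ, w, r/.
Within that set, [−nasal] gives /ɭ, ɾ, ʎ, w, r/.
Then [−lateral] leaves /ɾ, w, r/.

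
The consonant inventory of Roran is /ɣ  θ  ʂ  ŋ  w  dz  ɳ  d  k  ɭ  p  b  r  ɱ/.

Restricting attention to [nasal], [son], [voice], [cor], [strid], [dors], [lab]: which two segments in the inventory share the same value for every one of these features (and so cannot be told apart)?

r, ɭ

/r/ (alveolar trill) and /ɭ/ (retroflex lateral approximant) are both [-nasal], [+sonorant], [+voice], [+coronal], [-strident], [-dorsal], [-labial], so none of the listed features separates them. (They do differ in [lateral] and [anterior], which are not among the given features.) Every other pair in the inventory differs on at least one listed feature.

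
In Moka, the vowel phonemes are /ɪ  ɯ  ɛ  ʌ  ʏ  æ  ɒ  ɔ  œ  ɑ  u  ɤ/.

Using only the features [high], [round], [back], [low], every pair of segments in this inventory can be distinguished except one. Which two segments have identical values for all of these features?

On the given features, /ɤ/ and /ʌ/ have an identical profile: [−high], [−round], [+back], [−low]. No other two segments in the inventory coincide on all 4 features. (They do differ in [tense], which is not among the given features.)

ɤ, ʌ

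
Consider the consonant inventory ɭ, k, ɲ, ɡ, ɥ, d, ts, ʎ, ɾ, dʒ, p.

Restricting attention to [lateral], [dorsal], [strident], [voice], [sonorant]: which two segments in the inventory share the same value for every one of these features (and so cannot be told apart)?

Both /ɲ/ and /ɥ/ are [−lateral], [+dorsal], [−strident], [+voice], [+sonorant]. Since the list omits [nasal], [continuant], [labial] and [round] — which do distinguish the palatal nasal from the labial-palatal glide — this pair collapses; all other pairs remain distinct.

ɲ, ɥ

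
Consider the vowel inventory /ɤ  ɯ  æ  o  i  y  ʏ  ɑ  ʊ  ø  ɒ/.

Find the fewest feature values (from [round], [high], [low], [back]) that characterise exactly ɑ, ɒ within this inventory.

[+low, +back]

/ɑ, ɒ/ are all [+low], [+back], and no other segment in the inventory matches both values. Dropping any one of them over-generates: [+back] alone would also admit /ɤ, ɯ, o, ʊ/; [+low] alone would also admit /æ/. No other single listed feature picks out exactly this set either, so fewer than two features will not do.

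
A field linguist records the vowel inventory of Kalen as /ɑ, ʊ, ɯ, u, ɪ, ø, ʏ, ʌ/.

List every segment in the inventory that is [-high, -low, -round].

Checking each segment against [-high], [-low], [-round]: /ʌ/ (mid back unrounded lax vowel) satisfies every feature; every other segment in the inventory fails at least one.

ʌ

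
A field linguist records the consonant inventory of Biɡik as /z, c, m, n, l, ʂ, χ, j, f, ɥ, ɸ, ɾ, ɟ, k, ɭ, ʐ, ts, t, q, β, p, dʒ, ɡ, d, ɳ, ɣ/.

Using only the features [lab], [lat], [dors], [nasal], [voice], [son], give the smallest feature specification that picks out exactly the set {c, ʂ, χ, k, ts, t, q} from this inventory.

The class [-voice], [-labial] has exactly /c, ʂ, χ, k, ts, t, q/ as its extension in this inventory. No smaller conjunction from the listed features achieves this: [-labial] alone would also admit /z, n, l, j, …/; [-voice] alone would also admit /f, ɸ, p/; and checking the remaining single features turns up none with this extension.

[-voice, -lab]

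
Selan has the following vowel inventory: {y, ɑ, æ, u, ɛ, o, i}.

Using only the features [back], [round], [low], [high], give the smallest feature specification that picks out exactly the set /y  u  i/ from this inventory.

[+high]

The target set is precisely the extension of [+high] in this inventory.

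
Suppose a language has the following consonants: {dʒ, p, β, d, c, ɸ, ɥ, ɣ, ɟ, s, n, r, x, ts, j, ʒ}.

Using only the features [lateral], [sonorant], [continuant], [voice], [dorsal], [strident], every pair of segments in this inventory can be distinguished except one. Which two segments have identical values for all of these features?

j, ɥ

On the given features, /j/ and /ɥ/ have an identical profile: [-lateral], [+sonorant], [+continuant], [+voice], [+dorsal], [-strident]. No other two segments in the inventory coincide on all 6 features. (They do differ in [labial] and [round], which are not among the given features.)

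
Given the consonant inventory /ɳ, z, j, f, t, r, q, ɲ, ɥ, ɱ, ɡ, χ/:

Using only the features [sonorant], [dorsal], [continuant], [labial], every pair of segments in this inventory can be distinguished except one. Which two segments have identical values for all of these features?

/q/ (voiceless uvular stop) and /ɡ/ (voiced velar stop) are both [−sonorant], [+dorsal], [−continuant], [−labial], so none of the listed features separates them. (They do differ in [voice] and [high], which are not among the given features.) Every other pair in the inventory differs on at least one listed feature.

q, ɡ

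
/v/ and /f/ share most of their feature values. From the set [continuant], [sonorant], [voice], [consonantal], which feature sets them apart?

The two segments share [+continuant], [−sonorant], [+consonantal]. The only feature from the list on which they differ: /v/ is [+voice] while /f/ is [−voice].

[voice]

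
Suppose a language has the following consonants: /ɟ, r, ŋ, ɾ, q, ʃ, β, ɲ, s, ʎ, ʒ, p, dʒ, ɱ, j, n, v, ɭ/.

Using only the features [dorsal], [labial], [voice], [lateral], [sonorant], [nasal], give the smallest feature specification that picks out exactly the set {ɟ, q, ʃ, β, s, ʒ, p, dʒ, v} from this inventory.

The target set is precisely the extension of [−sonorant] in this inventory.

[−sonorant]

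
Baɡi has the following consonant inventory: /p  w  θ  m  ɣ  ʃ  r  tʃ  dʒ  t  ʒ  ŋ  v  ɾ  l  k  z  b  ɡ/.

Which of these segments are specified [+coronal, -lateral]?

θ, ʃ, r, tʃ, dʒ, t, ʒ, ɾ, z

Among the inventory, the [+coronal] segments are /θ, ʃ, r, tʃ, dʒ, t, ʒ, ɾ, l, z/.
Of those, [-lateral] leaves /θ, ʃ, r, tʃ, dʒ, t, ʒ, ɾ, z/.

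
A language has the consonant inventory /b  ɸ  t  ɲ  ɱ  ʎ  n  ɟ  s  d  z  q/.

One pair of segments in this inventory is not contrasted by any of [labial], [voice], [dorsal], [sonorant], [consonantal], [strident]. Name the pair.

/ɲ/ (palatal nasal) and /ʎ/ (palatal lateral approximant) are both [-labial], [+voice], [+dorsal], [+sonorant], [+consonantal], [-strident], so none of the listed features separates them. (They do differ in [nasal] and [lateral], which are not among the given features.) Every other pair in the inventory differs on at least one listed feature.

ɲ, ʎ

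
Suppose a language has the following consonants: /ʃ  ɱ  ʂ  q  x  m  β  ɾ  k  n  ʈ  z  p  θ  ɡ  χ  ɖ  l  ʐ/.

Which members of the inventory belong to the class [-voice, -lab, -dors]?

Checking each segment against [-voice], [-labial], [-dorsal]: /ʃ/ (voiceless postalveolar fricative), /ʂ/ (voiceless retroflex fricative), /ʈ/ (voiceless retroflex stop), /θ/ (voiceless dental fricative) satisfy every feature; every other segment in the inventory fails at least one.

ʃ, ʂ, ʈ, θ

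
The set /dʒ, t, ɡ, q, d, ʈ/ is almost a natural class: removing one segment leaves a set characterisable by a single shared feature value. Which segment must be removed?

[delayed release] (equivalently [strident]) groups all but one: /ʈ, ɡ, q, d, t/ share [-delayed release] while /dʒ/ (voiced postalveolar affricate) alone is [+delayed release]. Removing any other segment would not leave a single-feature class that excludes it.

dʒ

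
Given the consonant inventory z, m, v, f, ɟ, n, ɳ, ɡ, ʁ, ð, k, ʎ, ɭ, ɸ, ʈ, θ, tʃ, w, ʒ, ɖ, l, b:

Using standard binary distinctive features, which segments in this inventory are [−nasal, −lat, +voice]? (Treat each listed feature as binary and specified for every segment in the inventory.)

z, v, ɟ, ɡ, ʁ, ð, w, ʒ, ɖ, b

Eliminate segments failing any feature: /m, n, ɳ/ are [+nasal]; /f, k, ɸ, ʈ, θ, tʃ/ are [−voice]; /ʎ, ɭ, l/ are [+lateral]. The remaining /z, v, ɟ, ɡ, ʁ, ð, w, ʒ, ɖ, b/ satisfy [−nasal], [−lateral], [+voice].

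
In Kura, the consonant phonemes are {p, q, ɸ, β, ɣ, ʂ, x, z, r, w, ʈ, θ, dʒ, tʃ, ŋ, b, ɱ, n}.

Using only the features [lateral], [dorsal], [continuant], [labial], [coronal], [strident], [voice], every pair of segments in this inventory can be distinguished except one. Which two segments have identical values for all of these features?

b, ɱ

On the given features, /b/ and /ɱ/ have an identical profile: [−lateral], [−dorsal], [−continuant], [+labial], [−coronal], [−strident], [+voice]. No other two segments in the inventory coincide on all 7 features. (They do differ in [sonorant] and [nasal], which are not among the given features.)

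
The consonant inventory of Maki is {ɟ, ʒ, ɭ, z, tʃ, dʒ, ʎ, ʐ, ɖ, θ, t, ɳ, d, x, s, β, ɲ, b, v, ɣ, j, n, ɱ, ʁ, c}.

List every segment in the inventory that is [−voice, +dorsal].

Checking each segment against [−voice], [+dorsal]: /x/ (voiceless velar fricative), /c/ (voiceless palatal stop) satisfy every feature; every other segment in the inventory fails at least one.

x, c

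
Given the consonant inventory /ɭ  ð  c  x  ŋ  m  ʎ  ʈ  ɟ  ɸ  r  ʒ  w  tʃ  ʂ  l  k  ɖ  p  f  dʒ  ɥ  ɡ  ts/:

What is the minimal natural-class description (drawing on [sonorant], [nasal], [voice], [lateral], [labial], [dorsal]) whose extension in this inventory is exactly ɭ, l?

[+lateral, −dorsal]

/ɭ, l/ are all [+lateral], [−dorsal], and no other segment in the inventory matches both values. Dropping any one of them over-generates: [−dorsal] alone would also admit /ð, m, ʈ, ɸ, …/; [+lateral] alone would also admit /ʎ/. No other single listed feature picks out exactly this set either, so fewer than two features will not do.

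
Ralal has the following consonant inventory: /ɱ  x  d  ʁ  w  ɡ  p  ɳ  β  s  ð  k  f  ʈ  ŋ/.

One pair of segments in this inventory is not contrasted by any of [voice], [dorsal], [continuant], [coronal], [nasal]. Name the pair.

ʁ, w

Both /ʁ/ and /w/ are [+voice], [+dorsal], [+continuant], [-coronal], [-nasal]. Since the list omits [labial], [round] and [high] — which do distinguish the voiced uvular fricative from the labial-velar glide — this pair collapses; all other pairs remain distinct.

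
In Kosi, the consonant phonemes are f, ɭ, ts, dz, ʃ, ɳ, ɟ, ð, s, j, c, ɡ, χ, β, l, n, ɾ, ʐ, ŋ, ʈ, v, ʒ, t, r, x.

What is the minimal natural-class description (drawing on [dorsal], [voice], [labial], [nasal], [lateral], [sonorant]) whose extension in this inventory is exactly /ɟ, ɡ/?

[−sonorant, +voice, +dorsal]

Every target segment is [−sonorant], [+voice], [+dorsal]; each remaining inventory member fails at least one of these. Each conjunct is needed — [+voice, +dorsal] alone would also admit /j, ŋ/; [−sonorant, +dorsal] alone would also admit /c, χ, x/; [−sonorant, +voice] alone would also admit /dz, ð, β, ʐ, …/ — and no other combination of two listed features has exactly this extension, so three is the minimum.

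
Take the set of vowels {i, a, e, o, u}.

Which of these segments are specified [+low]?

a

The feature [low] marks segments produced with the tongue body lowered. In this inventory /a/ has that property, so it is [+low]; /i, e, o, u/ are [−low].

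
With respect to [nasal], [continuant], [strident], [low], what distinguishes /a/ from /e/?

[low]

/a/ (low unrounded vowel) and /e/ (mid front unrounded tense vowel) agree on [−nasal], [+continuant], [−strident]. They differ on [low] (/a/ [+], /e/ [−]).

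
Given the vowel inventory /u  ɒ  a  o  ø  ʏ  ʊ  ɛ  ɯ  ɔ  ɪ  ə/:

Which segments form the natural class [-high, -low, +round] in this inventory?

Eliminate segments failing any feature: /u, ʏ, ʊ, ɯ, ɪ/ are [+high]; /ɒ, a/ are [+low]; /ɛ, ə/ are [-round]. The remaining /o, ø, ɔ/ satisfy [-high], [-low], [+round].

o, ø, ɔ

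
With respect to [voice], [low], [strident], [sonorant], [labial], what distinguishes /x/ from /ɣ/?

The two segments share [-low], [-strident], [-sonorant], [-labial]. The only feature from the list on which they differ: /x/ is [-voice] while /ɣ/ is [+voice].

[voice]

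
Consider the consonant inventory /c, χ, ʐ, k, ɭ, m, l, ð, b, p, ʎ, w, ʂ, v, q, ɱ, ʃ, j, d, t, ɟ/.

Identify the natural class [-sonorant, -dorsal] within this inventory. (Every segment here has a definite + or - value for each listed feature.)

The [-sonorant] segments are /c, χ, ʐ, k, ð, b, p, ʂ, v, q, ʃ, d, t, ɟ/.
Then [-dorsal] leaves /ʐ, ð, b, p, ʂ, v, ʃ, d, t/.

ʐ, ð, b, p, ʂ, v, ʃ, d, t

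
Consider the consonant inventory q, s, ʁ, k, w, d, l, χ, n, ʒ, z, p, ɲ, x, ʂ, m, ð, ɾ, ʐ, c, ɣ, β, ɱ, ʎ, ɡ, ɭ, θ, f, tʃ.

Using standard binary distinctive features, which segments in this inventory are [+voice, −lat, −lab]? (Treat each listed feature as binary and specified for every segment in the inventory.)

ʁ, d, n, ʒ, z, ɲ, ð, ɾ, ʐ, ɣ, ɡ

Among the inventory, the [+voice] segments are /ʁ, w, d, l, n, ʒ, z, ɲ, m, ð, ɾ, ʐ, ɣ, β, ɱ, ʎ, ɡ, ɭ/.
Within that set, [−lateral] gives /ʁ, w, d, n, ʒ, z, ɲ, m, ð, ɾ, ʐ, ɣ, β, ɱ, ɡ/.
Within that set, [−labial] leaves /ʁ, d, n, ʒ, z, ɲ, ð, ɾ, ʐ, ɣ, ɡ/.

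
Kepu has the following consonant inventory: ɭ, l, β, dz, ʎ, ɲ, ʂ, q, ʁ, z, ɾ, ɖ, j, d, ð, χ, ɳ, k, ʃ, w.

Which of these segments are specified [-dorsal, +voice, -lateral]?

Checking each segment against [-dorsal], [+voice], [-lateral]: /β/ (voiced bilabial fricative), /dz/ (voiced alveolar affricate), /z/ (voiced alveolar fricative), /ɾ/ (alveolar tap), /ɖ/ (voiced retroflex stop), /d/ (voiced alveolar stop), among others, satisfy every feature; every other segment in the inventory fails at least one.

β, dz, z, ɾ, ɖ, d, ð, ɳ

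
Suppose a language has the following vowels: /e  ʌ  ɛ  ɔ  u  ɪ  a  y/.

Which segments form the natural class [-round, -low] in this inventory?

e, ʌ, ɛ, ɪ

First, the [-round] segments are /e, ʌ, ɛ, ɪ, a/.
Of those, [-low] leaves /e, ʌ, ɛ, ɪ/.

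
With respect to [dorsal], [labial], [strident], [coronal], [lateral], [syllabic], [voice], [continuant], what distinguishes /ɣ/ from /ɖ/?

[continuant], [coronal], [dorsal]

/ɣ/ (voiced velar fricative) and /ɖ/ (voiced retroflex stop) agree on [−labial], [−strident], [−lateral], [−syllabic], [+voice]. They differ on [continuant] (/ɣ/ [+], /ɖ/ [−]), [coronal] (/ɣ/ [−], /ɖ/ [+]), [dorsal] (/ɣ/ [+], /ɖ/ [−]).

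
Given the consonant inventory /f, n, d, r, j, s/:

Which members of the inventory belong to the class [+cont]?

f, r, j, s

The feature [continuant] marks segments produced without complete oral closure. In this inventory /f, r, j, s/ have that property, so they are [+continuant]; /n, d/ are [-continuant].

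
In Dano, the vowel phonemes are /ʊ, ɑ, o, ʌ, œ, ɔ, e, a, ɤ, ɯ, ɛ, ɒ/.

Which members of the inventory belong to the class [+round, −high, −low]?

o, œ, ɔ

Eliminate segments failing any feature: /ʊ/ is [+high]; /ɑ, ʌ, e, a, ɤ, ɯ, ɛ/ are [−round]; /ɒ/ is [+low]. The remaining /o, œ, ɔ/ satisfy [+round], [−high], [−low].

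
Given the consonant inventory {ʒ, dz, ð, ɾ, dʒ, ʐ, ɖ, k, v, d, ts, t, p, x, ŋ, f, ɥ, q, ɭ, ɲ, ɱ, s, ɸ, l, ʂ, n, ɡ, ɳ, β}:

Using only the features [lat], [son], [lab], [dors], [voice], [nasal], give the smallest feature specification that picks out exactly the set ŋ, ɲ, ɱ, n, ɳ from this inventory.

/ŋ, ɲ, ɱ, n, ɳ/ are exactly the [+nasal] segments in the inventory, so a single feature suffices.

[+nasal]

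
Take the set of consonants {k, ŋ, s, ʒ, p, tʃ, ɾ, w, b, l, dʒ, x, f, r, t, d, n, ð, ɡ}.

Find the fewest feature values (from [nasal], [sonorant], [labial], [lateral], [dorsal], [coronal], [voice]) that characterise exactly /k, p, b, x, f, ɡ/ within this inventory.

The class [-sonorant], [-coronal] has exactly /k, p, b, x, f, ɡ/ as its extension in this inventory. No smaller conjunction from the listed features achieves this: [-coronal] alone would also admit /ŋ, w/; [-sonorant] alone would also admit /s, ʒ, tʃ, dʒ, …/; and checking the remaining single features turns up none with this extension.

[-sonorant, -coronal]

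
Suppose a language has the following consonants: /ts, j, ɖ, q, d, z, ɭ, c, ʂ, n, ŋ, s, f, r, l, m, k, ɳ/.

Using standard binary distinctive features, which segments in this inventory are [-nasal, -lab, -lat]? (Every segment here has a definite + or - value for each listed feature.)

Eliminate segments failing any feature: /ɭ, l/ are [+lateral]; /n, ŋ, m, ɳ/ are [+nasal]; /f/ is [+labial]. The remaining /ts, j, ɖ, q, d, z, c, ʂ, s, r, k/ satisfy [-nasal], [-labial], [-lateral].

ts, j, ɖ, q, d, z, c, ʂ, s, r, k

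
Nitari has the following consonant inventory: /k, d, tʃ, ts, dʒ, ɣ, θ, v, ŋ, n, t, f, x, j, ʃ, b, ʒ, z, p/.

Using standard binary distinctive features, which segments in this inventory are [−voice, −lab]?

k, tʃ, ts, θ, t, x, ʃ

Checking each segment against [−voice], [−labial]: /k/ (voiceless velar stop), /tʃ/ (voiceless postalveolar affricate), /ts/ (voiceless alveolar affricate), /θ/ (voiceless dental fricative), /t/ (voiceless alveolar stop), /x/ (voiceless velar fricative), among others, satisfy every feature; every other segment in the inventory fails at least one.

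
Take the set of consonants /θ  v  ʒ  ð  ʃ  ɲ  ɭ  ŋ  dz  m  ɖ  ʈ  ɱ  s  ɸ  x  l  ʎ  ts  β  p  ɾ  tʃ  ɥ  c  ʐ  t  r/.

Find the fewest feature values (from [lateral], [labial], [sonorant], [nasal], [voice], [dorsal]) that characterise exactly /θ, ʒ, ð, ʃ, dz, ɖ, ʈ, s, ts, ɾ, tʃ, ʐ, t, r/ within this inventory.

[-lateral, -labial, -dorsal]

/θ, ʒ, ð, ʃ, dz, ɖ, ʈ, s, ts, ɾ, tʃ, ʐ, t, r/ are all [-lateral], [-labial], [-dorsal], and no other segment in the inventory matches all three values. Dropping any one of them over-generates: [-labial, -dorsal] alone would also admit /ɭ, l/; [-lateral, -dorsal] alone would also admit /v, m, ɱ, ɸ, …/; [-lateral, -labial] alone would also admit /ɲ, ŋ, x, c/. No other combination of two listed features picks out exactly this set either, so fewer than three features will not do.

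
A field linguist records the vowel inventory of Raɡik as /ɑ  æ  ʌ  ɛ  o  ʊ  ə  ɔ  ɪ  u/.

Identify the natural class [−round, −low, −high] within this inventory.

ʌ, ɛ, ə

Eliminate segments failing any feature: /ɑ, æ/ are [+low]; /o, ʊ, ɔ, u/ are [+round]; /ɪ/ is [+high]. The remaining /ʌ, ɛ, ə/ satisfy [−round], [−low], [−high].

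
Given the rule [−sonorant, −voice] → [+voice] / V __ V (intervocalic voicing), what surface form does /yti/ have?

[ydi]

/t/ satisfies [−sonorant, −voice] and sits in V __ V. The [+voice] counterpart of the voiceless alveolar stop is /d/. Other segments in /yti/ either fail the structural description or are not in the environment, so the surface form is [ydi].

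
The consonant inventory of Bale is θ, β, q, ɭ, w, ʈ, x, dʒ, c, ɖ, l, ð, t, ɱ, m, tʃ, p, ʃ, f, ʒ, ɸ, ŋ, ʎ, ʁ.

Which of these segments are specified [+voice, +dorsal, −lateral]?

The [+voice] segments are /β, ɭ, w, dʒ, ɖ, l, ð, ɱ, m, ʒ, ŋ, ʎ, ʁ/.
Of those, [+dorsal] gives /w, ŋ, ʎ, ʁ/.
Of those, [−lateral] leaves /w, ŋ, ʁ/.

w, ŋ, ʁ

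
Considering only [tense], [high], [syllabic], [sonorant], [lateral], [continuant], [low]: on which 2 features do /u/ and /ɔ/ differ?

[high], [tense]

/u/ is the high back rounded tense vowel and /ɔ/ is the mid back rounded lax vowel. Both are [+syllabic], [+sonorant], [−lateral], [+continuant], [−low]. /u/ is [+high] while /ɔ/ is [−high]; /u/ is [+tense] while /ɔ/ is [−tense], so the distinguishing features are [high], [tense].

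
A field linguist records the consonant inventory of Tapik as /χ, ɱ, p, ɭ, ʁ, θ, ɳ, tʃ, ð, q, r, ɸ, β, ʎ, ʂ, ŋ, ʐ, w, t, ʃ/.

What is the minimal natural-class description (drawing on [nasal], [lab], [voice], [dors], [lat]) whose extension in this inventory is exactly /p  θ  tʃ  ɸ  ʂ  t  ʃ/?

[-voice, -dors]

/p, θ, tʃ, ɸ, ʂ, t, ʃ/ are all [-voice], [-dorsal], and no other segment in the inventory matches both values. Dropping any one of them over-generates: [-dorsal] alone would also admit /ɱ, ɭ, ɳ, ð, …/; [-voice] alone would also admit /χ, q/. No other single listed feature picks out exactly this set either, so fewer than two features will not do.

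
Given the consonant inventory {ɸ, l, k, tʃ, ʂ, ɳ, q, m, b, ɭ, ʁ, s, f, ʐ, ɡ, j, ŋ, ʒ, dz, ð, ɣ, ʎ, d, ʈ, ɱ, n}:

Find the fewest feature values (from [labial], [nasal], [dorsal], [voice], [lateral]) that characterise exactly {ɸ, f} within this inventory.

[-voice, +labial]

The class [-voice], [+labial] has exactly /ɸ, f/ as its extension in this inventory. No smaller conjunction from the listed features achieves this: [+labial] alone would also admit /m, b, ɱ/; [-voice] alone would also admit /k, tʃ, ʂ, q, …/; and checking the remaining single features turns up none with this extension.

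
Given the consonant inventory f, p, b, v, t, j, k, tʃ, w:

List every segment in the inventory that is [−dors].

The feature [dorsal] marks segments articulated with the tongue body. In this inventory /f, p, b, v, t, tʃ/ lack that property, so they are [−dorsal]; /j, k, w/ are [+dorsal].

f, p, b, v, t, tʃ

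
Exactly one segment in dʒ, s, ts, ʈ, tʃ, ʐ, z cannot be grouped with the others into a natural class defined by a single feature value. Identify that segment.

[strident] groups all but one: /s, z, dʒ, tʃ, ʐ, ts/ share [+strident] while /ʈ/ (voiceless retroflex stop) alone is [−strident]. Removing any other segment would not leave a single-feature class that excludes it.

ʈ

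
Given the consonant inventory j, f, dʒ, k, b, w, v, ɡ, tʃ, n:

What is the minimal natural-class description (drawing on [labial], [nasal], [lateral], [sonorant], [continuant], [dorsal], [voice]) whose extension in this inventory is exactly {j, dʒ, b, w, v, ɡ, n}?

The target set is precisely the extension of [+voice] in this inventory.

[+voice]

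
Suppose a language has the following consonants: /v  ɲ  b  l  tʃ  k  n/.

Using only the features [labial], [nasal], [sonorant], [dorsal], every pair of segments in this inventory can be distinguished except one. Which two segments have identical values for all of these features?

b, v

Both /b/ and /v/ are [+labial], [-nasal], [-sonorant], [-dorsal]. Since the list omits [continuant] — which does distinguish the voiced bilabial stop from the voiced labiodental fricative — this pair collapses; all other pairs remain distinct.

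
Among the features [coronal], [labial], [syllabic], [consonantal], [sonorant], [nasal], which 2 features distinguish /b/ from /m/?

/b/ (voiced bilabial stop) and /m/ (bilabial nasal) agree on [−coronal], [+labial], [−syllabic], [+consonantal]. They differ on [sonorant] (/b/ [−], /m/ [+]), [nasal] (/b/ [−], /m/ [+]).

[sonorant], [nasal]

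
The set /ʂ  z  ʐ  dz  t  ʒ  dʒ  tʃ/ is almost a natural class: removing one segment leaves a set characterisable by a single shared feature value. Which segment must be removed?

/ʒ, tʃ, dz, ʐ, dʒ, ʂ, z/ are all [+strident], but /t/ (voiceless alveolar stop) is [-strident]. No other single segment can be removed to leave a set sharing one feature value that the removed segment lacks, so /t/ is the odd one out.

t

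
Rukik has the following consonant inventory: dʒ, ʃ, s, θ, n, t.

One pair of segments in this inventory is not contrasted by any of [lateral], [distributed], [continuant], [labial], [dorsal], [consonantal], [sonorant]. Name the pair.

Both /θ/ and /ʃ/ are [−lateral], [+distributed], [+continuant], [−labial], [−dorsal], [+consonantal], [−sonorant]. Since the list omits [strident] and [anterior] — which do distinguish the voiceless dental fricative from the voiceless postalveolar fricative — this pair collapses; all other pairs remain distinct.

θ, ʃ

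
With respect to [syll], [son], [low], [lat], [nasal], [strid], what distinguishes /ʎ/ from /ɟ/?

[sonorant], [lateral]

/ʎ/ is the palatal lateral approximant and /ɟ/ is the voiced palatal stop. Both are [-syllabic], [-low], [-nasal], [-strident]. /ʎ/ is [+sonorant] while /ɟ/ is [-sonorant]; /ʎ/ is [+lateral] while /ɟ/ is [-lateral], so the distinguishing features are [sonorant], [lateral].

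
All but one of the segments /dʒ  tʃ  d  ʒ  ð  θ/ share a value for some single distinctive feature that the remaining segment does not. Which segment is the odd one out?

The remaining segments after removing /d/ share [+distributed]; /d/ (voiced alveolar stop) is [-distributed]. For every other candidate removal, the leftover set fails to share any single feature value that the removed segment lacks.

d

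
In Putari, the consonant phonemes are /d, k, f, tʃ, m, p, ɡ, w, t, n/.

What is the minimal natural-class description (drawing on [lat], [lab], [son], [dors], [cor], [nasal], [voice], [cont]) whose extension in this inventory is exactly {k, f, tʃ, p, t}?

[−voice]

/k, f, tʃ, p, t/ are exactly the [−voice] segments in the inventory, so a single feature suffices.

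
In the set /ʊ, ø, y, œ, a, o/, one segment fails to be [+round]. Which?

Every segment except /a/ is [+round]. /a/ (low unrounded vowel) is [−round], so it is the exception.

a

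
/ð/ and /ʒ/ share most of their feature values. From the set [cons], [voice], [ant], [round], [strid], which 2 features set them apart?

/ð/ is the voiced dental fricative and /ʒ/ is the voiced postalveolar fricative. Both are [+consonantal], [+voice], [-round]. /ð/ is [-strident] while /ʒ/ is [+strident]; /ð/ is [+anterior] while /ʒ/ is [-anterior], so the distinguishing features are [strident], [anterior].

[strident], [anterior]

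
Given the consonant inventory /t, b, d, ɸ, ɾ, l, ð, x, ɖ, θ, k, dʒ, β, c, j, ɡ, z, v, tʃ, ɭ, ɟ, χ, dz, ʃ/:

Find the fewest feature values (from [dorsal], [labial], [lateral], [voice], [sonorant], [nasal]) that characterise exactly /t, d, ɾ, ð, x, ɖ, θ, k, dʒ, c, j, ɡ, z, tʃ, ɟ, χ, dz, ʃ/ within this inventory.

Every target segment is [−lateral], [−labial]; each remaining inventory member fails at least one of these. Each conjunct is needed — [−labial] alone would also admit /l, ɭ/; [−lateral] alone would also admit /b, ɸ, β, v/ — and no other single listed feature has exactly this extension, so two is the minimum.

[−lateral, −labial]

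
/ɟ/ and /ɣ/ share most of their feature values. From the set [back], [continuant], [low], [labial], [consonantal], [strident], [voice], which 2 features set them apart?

[continuant], [back]

The two segments share [−low], [−labial], [+consonantal], [−strident], [+voice]. The only features from the list on which they differ: /ɟ/ is [−continuant] while /ɣ/ is [+continuant]; /ɟ/ is [−back] while /ɣ/ is [+back].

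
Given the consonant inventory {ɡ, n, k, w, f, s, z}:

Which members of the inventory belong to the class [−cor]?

ɡ, k, w, f

The [−coronal] segments here are /ɡ, k, w, f/; the remaining /n, s, z/ are [+coronal].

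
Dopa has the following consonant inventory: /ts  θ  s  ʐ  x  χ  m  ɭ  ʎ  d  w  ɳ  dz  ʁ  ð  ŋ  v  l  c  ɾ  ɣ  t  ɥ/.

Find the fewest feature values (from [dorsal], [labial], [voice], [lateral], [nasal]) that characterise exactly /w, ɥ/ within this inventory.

The class [+labial], [+dorsal] has exactly /w, ɥ/ as its extension in this inventory. No smaller conjunction from the listed features achieves this: [+dorsal] alone would also admit /x, χ, ʎ, ʁ, …/; [+labial] alone would also admit /m, v/; and checking the remaining single features turns up none with this extension.

[+labial, +dorsal]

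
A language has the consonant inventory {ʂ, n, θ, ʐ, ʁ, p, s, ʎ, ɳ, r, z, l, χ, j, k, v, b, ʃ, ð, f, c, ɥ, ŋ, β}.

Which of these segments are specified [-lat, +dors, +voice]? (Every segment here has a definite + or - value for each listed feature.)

ʁ, j, ɥ, ŋ

Eliminate segments failing any feature: /ʂ, n, θ, ʐ, p, s, ɳ, r, z, v, b, ʃ, ð, f, β/ are [-dorsal]; /ʎ, l/ are [+lateral]; /χ, k, c/ are [-voice]. The remaining /ʁ, j, ɥ, ŋ/ satisfy [-lateral], [+dorsal], [+voice].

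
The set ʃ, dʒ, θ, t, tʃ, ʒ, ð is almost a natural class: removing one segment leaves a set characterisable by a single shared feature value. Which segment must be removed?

[distributed] groups all but one: /ʒ, θ, ð, ʃ, dʒ, tʃ/ share [+distributed] while /t/ (voiceless alveolar stop) alone is [-distributed]. Removing any other segment would not leave a single-feature class that excludes it.

t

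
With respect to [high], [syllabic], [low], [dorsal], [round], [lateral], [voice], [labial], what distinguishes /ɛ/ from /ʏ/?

/ɛ/ (mid front unrounded lax vowel) and /ʏ/ (high front rounded lax vowel) agree on [+syllabic], [−low], [+dorsal], [−lateral], [+voice]. They differ on [labial] (/ɛ/ [−], /ʏ/ [+]), [round] (/ɛ/ [−], /ʏ/ [+]), [high] (/ɛ/ [−], /ʏ/ [+]).

[labial], [round], [high]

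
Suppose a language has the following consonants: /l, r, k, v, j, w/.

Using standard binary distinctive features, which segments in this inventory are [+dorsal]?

The [+dorsal] segments here are /k, j, w/; the remaining /l, r, v/ are [−dorsal].

k, j, w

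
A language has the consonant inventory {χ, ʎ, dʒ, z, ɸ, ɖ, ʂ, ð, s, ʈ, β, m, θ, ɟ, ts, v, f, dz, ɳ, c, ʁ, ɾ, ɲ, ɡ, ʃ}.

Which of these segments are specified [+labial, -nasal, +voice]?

Eliminate segments failing any feature: /χ, ʎ, dʒ, z, ɖ, ʂ, ð, s, ʈ, θ, ɟ, ts, dz, ɳ, c, ʁ, ɾ, ɲ, ɡ, ʃ/ are [-labial]; /ɸ, f/ are [-voice]; /m/ is [+nasal]. The remaining /β, v/ satisfy [+labial], [-nasal], [+voice].

β, v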